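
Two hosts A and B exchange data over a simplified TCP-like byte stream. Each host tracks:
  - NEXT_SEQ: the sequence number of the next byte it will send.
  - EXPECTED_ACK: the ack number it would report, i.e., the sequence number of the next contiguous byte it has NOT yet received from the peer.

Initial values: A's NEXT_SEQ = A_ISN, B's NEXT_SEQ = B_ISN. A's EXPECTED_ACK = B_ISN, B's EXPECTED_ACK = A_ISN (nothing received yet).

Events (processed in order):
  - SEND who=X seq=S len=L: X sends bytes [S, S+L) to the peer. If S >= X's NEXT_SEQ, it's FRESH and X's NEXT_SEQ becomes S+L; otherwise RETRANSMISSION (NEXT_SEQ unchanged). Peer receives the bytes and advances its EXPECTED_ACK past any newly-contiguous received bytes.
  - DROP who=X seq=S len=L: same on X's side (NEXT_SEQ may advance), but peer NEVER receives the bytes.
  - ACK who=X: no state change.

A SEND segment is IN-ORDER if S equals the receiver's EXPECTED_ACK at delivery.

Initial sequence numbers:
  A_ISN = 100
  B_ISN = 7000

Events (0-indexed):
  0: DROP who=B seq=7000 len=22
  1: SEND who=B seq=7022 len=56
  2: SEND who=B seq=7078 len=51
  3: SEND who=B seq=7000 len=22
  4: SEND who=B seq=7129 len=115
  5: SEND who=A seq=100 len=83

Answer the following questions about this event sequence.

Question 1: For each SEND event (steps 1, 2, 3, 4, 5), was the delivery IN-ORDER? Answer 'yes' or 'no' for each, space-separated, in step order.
Answer: no no yes yes yes

Derivation:
Step 1: SEND seq=7022 -> out-of-order
Step 2: SEND seq=7078 -> out-of-order
Step 3: SEND seq=7000 -> in-order
Step 4: SEND seq=7129 -> in-order
Step 5: SEND seq=100 -> in-order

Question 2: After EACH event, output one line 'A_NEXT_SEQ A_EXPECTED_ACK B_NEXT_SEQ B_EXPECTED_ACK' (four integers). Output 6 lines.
100 7000 7022 100
100 7000 7078 100
100 7000 7129 100
100 7129 7129 100
100 7244 7244 100
183 7244 7244 183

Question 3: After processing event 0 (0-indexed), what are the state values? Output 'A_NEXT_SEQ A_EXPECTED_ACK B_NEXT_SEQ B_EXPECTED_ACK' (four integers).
After event 0: A_seq=100 A_ack=7000 B_seq=7022 B_ack=100

100 7000 7022 100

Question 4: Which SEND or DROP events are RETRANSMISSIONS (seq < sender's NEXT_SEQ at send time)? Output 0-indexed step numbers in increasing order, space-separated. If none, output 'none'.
Answer: 3

Derivation:
Step 0: DROP seq=7000 -> fresh
Step 1: SEND seq=7022 -> fresh
Step 2: SEND seq=7078 -> fresh
Step 3: SEND seq=7000 -> retransmit
Step 4: SEND seq=7129 -> fresh
Step 5: SEND seq=100 -> fresh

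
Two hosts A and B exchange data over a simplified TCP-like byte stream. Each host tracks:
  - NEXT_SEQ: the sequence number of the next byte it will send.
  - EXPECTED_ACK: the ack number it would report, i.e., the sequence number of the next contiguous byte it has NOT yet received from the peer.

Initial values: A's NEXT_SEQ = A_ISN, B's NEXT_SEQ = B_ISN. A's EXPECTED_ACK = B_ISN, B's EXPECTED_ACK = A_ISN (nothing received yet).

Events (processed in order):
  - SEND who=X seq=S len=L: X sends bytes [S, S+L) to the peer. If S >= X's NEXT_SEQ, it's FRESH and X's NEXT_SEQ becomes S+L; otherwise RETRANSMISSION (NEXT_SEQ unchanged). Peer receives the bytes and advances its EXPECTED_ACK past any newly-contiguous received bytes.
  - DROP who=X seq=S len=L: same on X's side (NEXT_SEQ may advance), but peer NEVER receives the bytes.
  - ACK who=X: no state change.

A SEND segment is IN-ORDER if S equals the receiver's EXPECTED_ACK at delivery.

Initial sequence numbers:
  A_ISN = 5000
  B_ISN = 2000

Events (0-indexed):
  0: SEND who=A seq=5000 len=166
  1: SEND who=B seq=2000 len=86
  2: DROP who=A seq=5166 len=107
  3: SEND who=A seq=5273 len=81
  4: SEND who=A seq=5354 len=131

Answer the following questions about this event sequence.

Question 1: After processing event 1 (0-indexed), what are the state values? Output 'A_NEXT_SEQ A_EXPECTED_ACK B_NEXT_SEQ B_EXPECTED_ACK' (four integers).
After event 0: A_seq=5166 A_ack=2000 B_seq=2000 B_ack=5166
After event 1: A_seq=5166 A_ack=2086 B_seq=2086 B_ack=5166

5166 2086 2086 5166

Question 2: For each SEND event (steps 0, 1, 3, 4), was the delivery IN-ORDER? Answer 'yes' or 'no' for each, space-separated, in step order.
Step 0: SEND seq=5000 -> in-order
Step 1: SEND seq=2000 -> in-order
Step 3: SEND seq=5273 -> out-of-order
Step 4: SEND seq=5354 -> out-of-order

Answer: yes yes no no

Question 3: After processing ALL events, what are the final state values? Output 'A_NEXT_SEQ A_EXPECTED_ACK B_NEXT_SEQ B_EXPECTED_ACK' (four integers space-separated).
After event 0: A_seq=5166 A_ack=2000 B_seq=2000 B_ack=5166
After event 1: A_seq=5166 A_ack=2086 B_seq=2086 B_ack=5166
After event 2: A_seq=5273 A_ack=2086 B_seq=2086 B_ack=5166
After event 3: A_seq=5354 A_ack=2086 B_seq=2086 B_ack=5166
After event 4: A_seq=5485 A_ack=2086 B_seq=2086 B_ack=5166

Answer: 5485 2086 2086 5166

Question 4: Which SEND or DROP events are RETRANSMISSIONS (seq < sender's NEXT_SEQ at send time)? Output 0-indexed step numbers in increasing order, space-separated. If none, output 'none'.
Step 0: SEND seq=5000 -> fresh
Step 1: SEND seq=2000 -> fresh
Step 2: DROP seq=5166 -> fresh
Step 3: SEND seq=5273 -> fresh
Step 4: SEND seq=5354 -> fresh

Answer: none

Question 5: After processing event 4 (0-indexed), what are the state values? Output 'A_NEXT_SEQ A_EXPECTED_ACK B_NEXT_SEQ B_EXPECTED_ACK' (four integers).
After event 0: A_seq=5166 A_ack=2000 B_seq=2000 B_ack=5166
After event 1: A_seq=5166 A_ack=2086 B_seq=2086 B_ack=5166
After event 2: A_seq=5273 A_ack=2086 B_seq=2086 B_ack=5166
After event 3: A_seq=5354 A_ack=2086 B_seq=2086 B_ack=5166
After event 4: A_seq=5485 A_ack=2086 B_seq=2086 B_ack=5166

5485 2086 2086 5166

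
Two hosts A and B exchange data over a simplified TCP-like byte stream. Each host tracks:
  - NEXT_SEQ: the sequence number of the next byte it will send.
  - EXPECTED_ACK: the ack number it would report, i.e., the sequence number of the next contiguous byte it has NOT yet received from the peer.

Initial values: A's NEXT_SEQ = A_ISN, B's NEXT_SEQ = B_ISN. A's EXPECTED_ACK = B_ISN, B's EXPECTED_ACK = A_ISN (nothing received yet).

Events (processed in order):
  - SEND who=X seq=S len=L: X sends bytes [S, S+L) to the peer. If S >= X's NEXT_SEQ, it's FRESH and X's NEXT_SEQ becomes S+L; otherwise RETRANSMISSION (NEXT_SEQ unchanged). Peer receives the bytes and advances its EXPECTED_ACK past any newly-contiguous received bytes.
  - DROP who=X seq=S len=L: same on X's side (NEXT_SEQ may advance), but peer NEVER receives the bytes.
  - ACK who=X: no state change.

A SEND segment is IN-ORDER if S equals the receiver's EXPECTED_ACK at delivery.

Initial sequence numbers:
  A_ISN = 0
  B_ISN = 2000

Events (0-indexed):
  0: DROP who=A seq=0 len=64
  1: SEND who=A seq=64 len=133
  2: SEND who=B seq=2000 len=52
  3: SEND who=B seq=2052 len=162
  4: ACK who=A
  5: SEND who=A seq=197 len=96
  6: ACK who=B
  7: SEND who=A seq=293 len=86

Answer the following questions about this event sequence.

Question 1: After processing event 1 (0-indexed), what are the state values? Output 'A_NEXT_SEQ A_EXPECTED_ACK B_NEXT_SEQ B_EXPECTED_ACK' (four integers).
After event 0: A_seq=64 A_ack=2000 B_seq=2000 B_ack=0
After event 1: A_seq=197 A_ack=2000 B_seq=2000 B_ack=0

197 2000 2000 0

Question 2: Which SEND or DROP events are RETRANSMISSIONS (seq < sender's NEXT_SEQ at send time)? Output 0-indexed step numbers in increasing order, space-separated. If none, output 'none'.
Answer: none

Derivation:
Step 0: DROP seq=0 -> fresh
Step 1: SEND seq=64 -> fresh
Step 2: SEND seq=2000 -> fresh
Step 3: SEND seq=2052 -> fresh
Step 5: SEND seq=197 -> fresh
Step 7: SEND seq=293 -> fresh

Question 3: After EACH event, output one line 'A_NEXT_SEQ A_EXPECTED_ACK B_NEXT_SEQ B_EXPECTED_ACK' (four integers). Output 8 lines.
64 2000 2000 0
197 2000 2000 0
197 2052 2052 0
197 2214 2214 0
197 2214 2214 0
293 2214 2214 0
293 2214 2214 0
379 2214 2214 0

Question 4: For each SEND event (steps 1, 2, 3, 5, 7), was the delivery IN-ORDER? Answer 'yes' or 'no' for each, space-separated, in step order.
Step 1: SEND seq=64 -> out-of-order
Step 2: SEND seq=2000 -> in-order
Step 3: SEND seq=2052 -> in-order
Step 5: SEND seq=197 -> out-of-order
Step 7: SEND seq=293 -> out-of-order

Answer: no yes yes no no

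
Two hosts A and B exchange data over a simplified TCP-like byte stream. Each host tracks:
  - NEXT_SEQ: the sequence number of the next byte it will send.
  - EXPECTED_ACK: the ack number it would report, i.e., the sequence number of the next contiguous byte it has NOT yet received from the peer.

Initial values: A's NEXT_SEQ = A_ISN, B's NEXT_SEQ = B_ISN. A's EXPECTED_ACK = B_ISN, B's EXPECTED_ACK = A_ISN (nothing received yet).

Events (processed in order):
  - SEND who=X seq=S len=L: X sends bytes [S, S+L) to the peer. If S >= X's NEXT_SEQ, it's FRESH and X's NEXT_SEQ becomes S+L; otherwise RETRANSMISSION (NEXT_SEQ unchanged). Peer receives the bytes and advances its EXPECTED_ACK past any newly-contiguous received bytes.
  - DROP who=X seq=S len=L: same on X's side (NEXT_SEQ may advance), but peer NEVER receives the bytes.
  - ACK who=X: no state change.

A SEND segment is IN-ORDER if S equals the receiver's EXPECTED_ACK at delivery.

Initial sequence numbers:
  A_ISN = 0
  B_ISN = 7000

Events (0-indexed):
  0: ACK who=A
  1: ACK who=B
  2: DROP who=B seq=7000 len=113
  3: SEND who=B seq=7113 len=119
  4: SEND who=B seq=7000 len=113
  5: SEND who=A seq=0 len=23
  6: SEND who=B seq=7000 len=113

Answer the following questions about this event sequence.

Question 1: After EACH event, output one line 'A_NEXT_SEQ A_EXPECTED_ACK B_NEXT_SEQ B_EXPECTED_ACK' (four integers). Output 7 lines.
0 7000 7000 0
0 7000 7000 0
0 7000 7113 0
0 7000 7232 0
0 7232 7232 0
23 7232 7232 23
23 7232 7232 23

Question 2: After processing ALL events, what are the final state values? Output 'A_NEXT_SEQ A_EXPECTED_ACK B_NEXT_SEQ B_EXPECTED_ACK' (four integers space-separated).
After event 0: A_seq=0 A_ack=7000 B_seq=7000 B_ack=0
After event 1: A_seq=0 A_ack=7000 B_seq=7000 B_ack=0
After event 2: A_seq=0 A_ack=7000 B_seq=7113 B_ack=0
After event 3: A_seq=0 A_ack=7000 B_seq=7232 B_ack=0
After event 4: A_seq=0 A_ack=7232 B_seq=7232 B_ack=0
After event 5: A_seq=23 A_ack=7232 B_seq=7232 B_ack=23
After event 6: A_seq=23 A_ack=7232 B_seq=7232 B_ack=23

Answer: 23 7232 7232 23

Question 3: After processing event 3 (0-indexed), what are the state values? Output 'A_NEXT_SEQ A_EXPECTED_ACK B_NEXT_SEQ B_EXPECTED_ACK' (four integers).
After event 0: A_seq=0 A_ack=7000 B_seq=7000 B_ack=0
After event 1: A_seq=0 A_ack=7000 B_seq=7000 B_ack=0
After event 2: A_seq=0 A_ack=7000 B_seq=7113 B_ack=0
After event 3: A_seq=0 A_ack=7000 B_seq=7232 B_ack=0

0 7000 7232 0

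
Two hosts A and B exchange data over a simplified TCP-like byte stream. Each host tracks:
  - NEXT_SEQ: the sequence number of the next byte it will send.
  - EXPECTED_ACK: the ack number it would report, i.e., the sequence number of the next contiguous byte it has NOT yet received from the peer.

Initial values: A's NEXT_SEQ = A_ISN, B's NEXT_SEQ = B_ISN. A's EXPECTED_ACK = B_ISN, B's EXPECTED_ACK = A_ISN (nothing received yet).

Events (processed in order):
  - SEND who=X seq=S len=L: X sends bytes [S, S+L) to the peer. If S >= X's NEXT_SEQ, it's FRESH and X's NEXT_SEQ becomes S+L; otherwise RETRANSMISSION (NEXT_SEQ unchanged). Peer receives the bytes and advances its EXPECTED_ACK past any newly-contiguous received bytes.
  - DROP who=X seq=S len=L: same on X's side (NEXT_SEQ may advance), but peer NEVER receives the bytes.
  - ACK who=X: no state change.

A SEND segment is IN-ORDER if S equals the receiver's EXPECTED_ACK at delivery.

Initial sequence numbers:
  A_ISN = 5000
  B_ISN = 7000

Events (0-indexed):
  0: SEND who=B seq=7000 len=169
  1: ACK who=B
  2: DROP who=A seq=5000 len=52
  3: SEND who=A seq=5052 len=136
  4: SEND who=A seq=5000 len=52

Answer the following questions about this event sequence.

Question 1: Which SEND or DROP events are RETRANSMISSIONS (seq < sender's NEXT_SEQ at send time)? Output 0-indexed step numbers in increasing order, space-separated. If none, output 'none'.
Answer: 4

Derivation:
Step 0: SEND seq=7000 -> fresh
Step 2: DROP seq=5000 -> fresh
Step 3: SEND seq=5052 -> fresh
Step 4: SEND seq=5000 -> retransmit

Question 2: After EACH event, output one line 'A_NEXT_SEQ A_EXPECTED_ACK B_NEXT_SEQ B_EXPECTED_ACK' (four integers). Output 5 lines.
5000 7169 7169 5000
5000 7169 7169 5000
5052 7169 7169 5000
5188 7169 7169 5000
5188 7169 7169 5188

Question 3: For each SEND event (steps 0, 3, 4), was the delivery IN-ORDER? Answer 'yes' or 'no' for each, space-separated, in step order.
Step 0: SEND seq=7000 -> in-order
Step 3: SEND seq=5052 -> out-of-order
Step 4: SEND seq=5000 -> in-order

Answer: yes no yes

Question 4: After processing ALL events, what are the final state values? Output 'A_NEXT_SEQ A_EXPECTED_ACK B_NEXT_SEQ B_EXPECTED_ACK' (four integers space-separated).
After event 0: A_seq=5000 A_ack=7169 B_seq=7169 B_ack=5000
After event 1: A_seq=5000 A_ack=7169 B_seq=7169 B_ack=5000
After event 2: A_seq=5052 A_ack=7169 B_seq=7169 B_ack=5000
After event 3: A_seq=5188 A_ack=7169 B_seq=7169 B_ack=5000
After event 4: A_seq=5188 A_ack=7169 B_seq=7169 B_ack=5188

Answer: 5188 7169 7169 5188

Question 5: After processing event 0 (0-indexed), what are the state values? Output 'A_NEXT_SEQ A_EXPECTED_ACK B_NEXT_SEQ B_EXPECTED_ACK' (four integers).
After event 0: A_seq=5000 A_ack=7169 B_seq=7169 B_ack=5000

5000 7169 7169 5000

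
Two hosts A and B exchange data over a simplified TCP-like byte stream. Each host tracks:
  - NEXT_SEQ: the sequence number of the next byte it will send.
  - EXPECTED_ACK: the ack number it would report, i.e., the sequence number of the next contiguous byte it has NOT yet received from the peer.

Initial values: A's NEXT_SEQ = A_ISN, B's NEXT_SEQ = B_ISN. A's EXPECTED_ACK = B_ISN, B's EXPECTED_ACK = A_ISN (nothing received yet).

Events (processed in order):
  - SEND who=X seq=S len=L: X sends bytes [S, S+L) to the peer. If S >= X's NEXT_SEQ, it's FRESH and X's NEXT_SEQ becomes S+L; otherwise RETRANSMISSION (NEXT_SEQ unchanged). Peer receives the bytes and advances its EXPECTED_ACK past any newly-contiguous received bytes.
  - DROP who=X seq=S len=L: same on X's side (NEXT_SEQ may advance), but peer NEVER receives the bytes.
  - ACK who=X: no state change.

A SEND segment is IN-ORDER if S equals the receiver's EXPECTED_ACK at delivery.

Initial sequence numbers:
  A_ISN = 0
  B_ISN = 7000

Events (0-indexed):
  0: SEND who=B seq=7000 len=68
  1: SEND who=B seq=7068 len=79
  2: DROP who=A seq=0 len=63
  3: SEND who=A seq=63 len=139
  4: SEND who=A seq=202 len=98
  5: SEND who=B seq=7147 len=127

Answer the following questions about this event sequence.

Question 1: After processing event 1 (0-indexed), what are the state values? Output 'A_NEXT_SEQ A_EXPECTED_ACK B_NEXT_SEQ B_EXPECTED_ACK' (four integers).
After event 0: A_seq=0 A_ack=7068 B_seq=7068 B_ack=0
After event 1: A_seq=0 A_ack=7147 B_seq=7147 B_ack=0

0 7147 7147 0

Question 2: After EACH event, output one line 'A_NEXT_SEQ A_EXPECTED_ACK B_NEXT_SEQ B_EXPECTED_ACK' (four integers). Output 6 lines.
0 7068 7068 0
0 7147 7147 0
63 7147 7147 0
202 7147 7147 0
300 7147 7147 0
300 7274 7274 0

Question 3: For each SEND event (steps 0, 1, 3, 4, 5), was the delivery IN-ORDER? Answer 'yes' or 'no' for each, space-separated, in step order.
Step 0: SEND seq=7000 -> in-order
Step 1: SEND seq=7068 -> in-order
Step 3: SEND seq=63 -> out-of-order
Step 4: SEND seq=202 -> out-of-order
Step 5: SEND seq=7147 -> in-order

Answer: yes yes no no yes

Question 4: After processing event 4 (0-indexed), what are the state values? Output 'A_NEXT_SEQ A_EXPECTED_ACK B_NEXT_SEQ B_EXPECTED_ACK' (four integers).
After event 0: A_seq=0 A_ack=7068 B_seq=7068 B_ack=0
After event 1: A_seq=0 A_ack=7147 B_seq=7147 B_ack=0
After event 2: A_seq=63 A_ack=7147 B_seq=7147 B_ack=0
After event 3: A_seq=202 A_ack=7147 B_seq=7147 B_ack=0
After event 4: A_seq=300 A_ack=7147 B_seq=7147 B_ack=0

300 7147 7147 0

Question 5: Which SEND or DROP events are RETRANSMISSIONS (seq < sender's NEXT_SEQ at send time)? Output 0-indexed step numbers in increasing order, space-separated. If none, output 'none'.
Step 0: SEND seq=7000 -> fresh
Step 1: SEND seq=7068 -> fresh
Step 2: DROP seq=0 -> fresh
Step 3: SEND seq=63 -> fresh
Step 4: SEND seq=202 -> fresh
Step 5: SEND seq=7147 -> fresh

Answer: none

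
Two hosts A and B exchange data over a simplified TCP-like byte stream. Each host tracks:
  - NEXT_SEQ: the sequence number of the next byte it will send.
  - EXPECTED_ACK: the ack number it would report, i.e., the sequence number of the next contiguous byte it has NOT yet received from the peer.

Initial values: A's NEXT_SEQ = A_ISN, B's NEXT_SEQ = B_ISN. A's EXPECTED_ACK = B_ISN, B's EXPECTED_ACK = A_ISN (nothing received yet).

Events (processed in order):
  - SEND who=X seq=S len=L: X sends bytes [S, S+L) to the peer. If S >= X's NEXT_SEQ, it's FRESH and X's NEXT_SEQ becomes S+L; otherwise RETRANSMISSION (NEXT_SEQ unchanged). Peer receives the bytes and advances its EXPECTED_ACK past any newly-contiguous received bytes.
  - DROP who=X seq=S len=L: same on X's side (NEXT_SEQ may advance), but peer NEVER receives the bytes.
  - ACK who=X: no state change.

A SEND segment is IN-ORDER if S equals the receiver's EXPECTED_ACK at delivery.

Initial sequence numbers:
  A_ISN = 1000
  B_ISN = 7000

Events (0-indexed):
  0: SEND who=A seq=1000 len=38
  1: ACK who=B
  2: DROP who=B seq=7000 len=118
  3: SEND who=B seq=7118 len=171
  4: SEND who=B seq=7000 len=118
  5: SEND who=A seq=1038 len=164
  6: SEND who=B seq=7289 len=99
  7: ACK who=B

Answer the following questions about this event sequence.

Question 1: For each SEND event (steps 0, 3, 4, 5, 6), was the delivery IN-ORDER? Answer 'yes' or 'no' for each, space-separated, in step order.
Step 0: SEND seq=1000 -> in-order
Step 3: SEND seq=7118 -> out-of-order
Step 4: SEND seq=7000 -> in-order
Step 5: SEND seq=1038 -> in-order
Step 6: SEND seq=7289 -> in-order

Answer: yes no yes yes yes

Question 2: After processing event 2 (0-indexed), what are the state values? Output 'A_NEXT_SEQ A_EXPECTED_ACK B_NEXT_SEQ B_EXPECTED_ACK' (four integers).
After event 0: A_seq=1038 A_ack=7000 B_seq=7000 B_ack=1038
After event 1: A_seq=1038 A_ack=7000 B_seq=7000 B_ack=1038
After event 2: A_seq=1038 A_ack=7000 B_seq=7118 B_ack=1038

1038 7000 7118 1038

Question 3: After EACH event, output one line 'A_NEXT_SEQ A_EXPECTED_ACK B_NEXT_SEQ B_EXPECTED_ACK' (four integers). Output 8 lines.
1038 7000 7000 1038
1038 7000 7000 1038
1038 7000 7118 1038
1038 7000 7289 1038
1038 7289 7289 1038
1202 7289 7289 1202
1202 7388 7388 1202
1202 7388 7388 1202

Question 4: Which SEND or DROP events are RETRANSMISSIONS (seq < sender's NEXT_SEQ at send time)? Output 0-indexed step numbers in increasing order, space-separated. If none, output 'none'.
Answer: 4

Derivation:
Step 0: SEND seq=1000 -> fresh
Step 2: DROP seq=7000 -> fresh
Step 3: SEND seq=7118 -> fresh
Step 4: SEND seq=7000 -> retransmit
Step 5: SEND seq=1038 -> fresh
Step 6: SEND seq=7289 -> fresh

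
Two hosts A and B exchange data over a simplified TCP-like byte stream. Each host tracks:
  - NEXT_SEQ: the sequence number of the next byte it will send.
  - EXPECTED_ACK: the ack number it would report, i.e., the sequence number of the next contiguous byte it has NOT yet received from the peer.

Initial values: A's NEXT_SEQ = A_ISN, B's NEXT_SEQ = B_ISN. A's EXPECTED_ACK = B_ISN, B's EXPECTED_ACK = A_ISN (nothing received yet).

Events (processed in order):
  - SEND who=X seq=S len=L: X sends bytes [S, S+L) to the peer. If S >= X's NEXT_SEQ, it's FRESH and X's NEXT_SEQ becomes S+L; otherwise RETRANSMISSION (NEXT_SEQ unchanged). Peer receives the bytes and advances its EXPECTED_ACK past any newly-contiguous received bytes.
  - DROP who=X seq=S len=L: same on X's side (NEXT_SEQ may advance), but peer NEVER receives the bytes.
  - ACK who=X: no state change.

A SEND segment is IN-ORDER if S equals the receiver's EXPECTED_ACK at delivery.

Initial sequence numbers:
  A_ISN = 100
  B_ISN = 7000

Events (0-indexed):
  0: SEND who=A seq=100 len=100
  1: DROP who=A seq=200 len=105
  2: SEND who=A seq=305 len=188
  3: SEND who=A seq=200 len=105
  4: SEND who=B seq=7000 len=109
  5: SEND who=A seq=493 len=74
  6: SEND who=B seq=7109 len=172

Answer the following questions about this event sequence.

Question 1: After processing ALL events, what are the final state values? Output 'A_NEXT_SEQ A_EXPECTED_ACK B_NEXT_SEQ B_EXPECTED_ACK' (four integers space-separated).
Answer: 567 7281 7281 567

Derivation:
After event 0: A_seq=200 A_ack=7000 B_seq=7000 B_ack=200
After event 1: A_seq=305 A_ack=7000 B_seq=7000 B_ack=200
After event 2: A_seq=493 A_ack=7000 B_seq=7000 B_ack=200
After event 3: A_seq=493 A_ack=7000 B_seq=7000 B_ack=493
After event 4: A_seq=493 A_ack=7109 B_seq=7109 B_ack=493
After event 5: A_seq=567 A_ack=7109 B_seq=7109 B_ack=567
After event 6: A_seq=567 A_ack=7281 B_seq=7281 B_ack=567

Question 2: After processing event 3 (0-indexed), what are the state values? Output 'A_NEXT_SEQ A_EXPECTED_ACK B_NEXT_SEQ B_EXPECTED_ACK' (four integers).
After event 0: A_seq=200 A_ack=7000 B_seq=7000 B_ack=200
After event 1: A_seq=305 A_ack=7000 B_seq=7000 B_ack=200
After event 2: A_seq=493 A_ack=7000 B_seq=7000 B_ack=200
After event 3: A_seq=493 A_ack=7000 B_seq=7000 B_ack=493

493 7000 7000 493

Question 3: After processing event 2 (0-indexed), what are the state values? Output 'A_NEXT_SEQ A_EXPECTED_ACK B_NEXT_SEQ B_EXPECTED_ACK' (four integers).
After event 0: A_seq=200 A_ack=7000 B_seq=7000 B_ack=200
After event 1: A_seq=305 A_ack=7000 B_seq=7000 B_ack=200
After event 2: A_seq=493 A_ack=7000 B_seq=7000 B_ack=200

493 7000 7000 200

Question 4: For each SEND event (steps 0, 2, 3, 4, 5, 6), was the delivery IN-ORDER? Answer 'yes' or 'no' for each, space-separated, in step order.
Answer: yes no yes yes yes yes

Derivation:
Step 0: SEND seq=100 -> in-order
Step 2: SEND seq=305 -> out-of-order
Step 3: SEND seq=200 -> in-order
Step 4: SEND seq=7000 -> in-order
Step 5: SEND seq=493 -> in-order
Step 6: SEND seq=7109 -> in-order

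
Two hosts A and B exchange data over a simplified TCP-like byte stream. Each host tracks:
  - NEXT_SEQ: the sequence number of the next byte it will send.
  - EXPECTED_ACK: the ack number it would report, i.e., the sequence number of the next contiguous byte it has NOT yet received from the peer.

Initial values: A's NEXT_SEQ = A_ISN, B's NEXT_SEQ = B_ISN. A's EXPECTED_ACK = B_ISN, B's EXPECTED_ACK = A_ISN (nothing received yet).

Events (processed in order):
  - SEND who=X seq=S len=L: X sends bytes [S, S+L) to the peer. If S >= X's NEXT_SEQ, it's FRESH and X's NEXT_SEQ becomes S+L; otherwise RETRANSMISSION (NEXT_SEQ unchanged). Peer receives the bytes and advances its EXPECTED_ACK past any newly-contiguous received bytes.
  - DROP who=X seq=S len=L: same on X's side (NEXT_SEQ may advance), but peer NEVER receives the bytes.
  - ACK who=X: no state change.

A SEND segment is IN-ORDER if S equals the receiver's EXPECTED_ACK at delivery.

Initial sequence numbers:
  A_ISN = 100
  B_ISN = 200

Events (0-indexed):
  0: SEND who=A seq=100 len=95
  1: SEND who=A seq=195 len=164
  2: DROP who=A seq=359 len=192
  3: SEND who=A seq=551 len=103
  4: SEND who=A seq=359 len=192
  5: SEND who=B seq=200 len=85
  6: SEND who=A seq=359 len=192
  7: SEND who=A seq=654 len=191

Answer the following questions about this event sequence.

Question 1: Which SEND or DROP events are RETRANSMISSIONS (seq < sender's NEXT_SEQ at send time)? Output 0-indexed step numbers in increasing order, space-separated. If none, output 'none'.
Answer: 4 6

Derivation:
Step 0: SEND seq=100 -> fresh
Step 1: SEND seq=195 -> fresh
Step 2: DROP seq=359 -> fresh
Step 3: SEND seq=551 -> fresh
Step 4: SEND seq=359 -> retransmit
Step 5: SEND seq=200 -> fresh
Step 6: SEND seq=359 -> retransmit
Step 7: SEND seq=654 -> fresh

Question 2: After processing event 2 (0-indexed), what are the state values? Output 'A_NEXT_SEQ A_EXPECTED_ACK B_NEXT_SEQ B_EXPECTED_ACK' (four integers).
After event 0: A_seq=195 A_ack=200 B_seq=200 B_ack=195
After event 1: A_seq=359 A_ack=200 B_seq=200 B_ack=359
After event 2: A_seq=551 A_ack=200 B_seq=200 B_ack=359

551 200 200 359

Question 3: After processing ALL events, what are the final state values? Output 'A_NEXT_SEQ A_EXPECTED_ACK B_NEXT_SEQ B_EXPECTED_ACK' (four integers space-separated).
Answer: 845 285 285 845

Derivation:
After event 0: A_seq=195 A_ack=200 B_seq=200 B_ack=195
After event 1: A_seq=359 A_ack=200 B_seq=200 B_ack=359
After event 2: A_seq=551 A_ack=200 B_seq=200 B_ack=359
After event 3: A_seq=654 A_ack=200 B_seq=200 B_ack=359
After event 4: A_seq=654 A_ack=200 B_seq=200 B_ack=654
After event 5: A_seq=654 A_ack=285 B_seq=285 B_ack=654
After event 6: A_seq=654 A_ack=285 B_seq=285 B_ack=654
After event 7: A_seq=845 A_ack=285 B_seq=285 B_ack=845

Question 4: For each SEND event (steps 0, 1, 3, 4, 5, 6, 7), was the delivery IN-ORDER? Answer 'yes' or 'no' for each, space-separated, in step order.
Step 0: SEND seq=100 -> in-order
Step 1: SEND seq=195 -> in-order
Step 3: SEND seq=551 -> out-of-order
Step 4: SEND seq=359 -> in-order
Step 5: SEND seq=200 -> in-order
Step 6: SEND seq=359 -> out-of-order
Step 7: SEND seq=654 -> in-order

Answer: yes yes no yes yes no yes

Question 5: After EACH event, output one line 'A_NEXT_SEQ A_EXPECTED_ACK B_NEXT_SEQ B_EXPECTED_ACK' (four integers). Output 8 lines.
195 200 200 195
359 200 200 359
551 200 200 359
654 200 200 359
654 200 200 654
654 285 285 654
654 285 285 654
845 285 285 845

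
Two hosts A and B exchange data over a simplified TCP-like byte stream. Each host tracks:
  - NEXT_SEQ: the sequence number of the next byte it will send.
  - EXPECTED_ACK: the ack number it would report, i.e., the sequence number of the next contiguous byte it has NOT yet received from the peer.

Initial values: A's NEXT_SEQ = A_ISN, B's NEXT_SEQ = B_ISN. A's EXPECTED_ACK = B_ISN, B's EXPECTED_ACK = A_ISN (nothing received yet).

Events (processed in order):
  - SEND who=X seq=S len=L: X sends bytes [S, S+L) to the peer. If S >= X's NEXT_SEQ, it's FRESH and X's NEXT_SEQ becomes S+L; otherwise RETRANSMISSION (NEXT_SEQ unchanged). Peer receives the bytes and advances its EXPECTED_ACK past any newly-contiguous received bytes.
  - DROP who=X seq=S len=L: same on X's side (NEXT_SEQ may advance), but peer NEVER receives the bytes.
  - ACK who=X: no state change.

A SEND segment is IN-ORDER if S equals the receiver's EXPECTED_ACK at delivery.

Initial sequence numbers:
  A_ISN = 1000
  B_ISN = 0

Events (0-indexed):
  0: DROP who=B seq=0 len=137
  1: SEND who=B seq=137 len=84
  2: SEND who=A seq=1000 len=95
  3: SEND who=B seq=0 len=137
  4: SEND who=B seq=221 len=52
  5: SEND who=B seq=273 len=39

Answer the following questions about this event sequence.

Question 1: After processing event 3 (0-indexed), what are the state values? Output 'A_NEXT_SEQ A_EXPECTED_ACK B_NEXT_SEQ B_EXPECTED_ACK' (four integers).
After event 0: A_seq=1000 A_ack=0 B_seq=137 B_ack=1000
After event 1: A_seq=1000 A_ack=0 B_seq=221 B_ack=1000
After event 2: A_seq=1095 A_ack=0 B_seq=221 B_ack=1095
After event 3: A_seq=1095 A_ack=221 B_seq=221 B_ack=1095

1095 221 221 1095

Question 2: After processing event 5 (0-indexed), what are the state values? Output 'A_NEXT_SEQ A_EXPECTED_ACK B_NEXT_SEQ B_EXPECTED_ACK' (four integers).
After event 0: A_seq=1000 A_ack=0 B_seq=137 B_ack=1000
After event 1: A_seq=1000 A_ack=0 B_seq=221 B_ack=1000
After event 2: A_seq=1095 A_ack=0 B_seq=221 B_ack=1095
After event 3: A_seq=1095 A_ack=221 B_seq=221 B_ack=1095
After event 4: A_seq=1095 A_ack=273 B_seq=273 B_ack=1095
After event 5: A_seq=1095 A_ack=312 B_seq=312 B_ack=1095

1095 312 312 1095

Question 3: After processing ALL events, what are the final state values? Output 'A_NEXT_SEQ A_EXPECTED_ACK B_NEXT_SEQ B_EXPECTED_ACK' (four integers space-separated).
Answer: 1095 312 312 1095

Derivation:
After event 0: A_seq=1000 A_ack=0 B_seq=137 B_ack=1000
After event 1: A_seq=1000 A_ack=0 B_seq=221 B_ack=1000
After event 2: A_seq=1095 A_ack=0 B_seq=221 B_ack=1095
After event 3: A_seq=1095 A_ack=221 B_seq=221 B_ack=1095
After event 4: A_seq=1095 A_ack=273 B_seq=273 B_ack=1095
After event 5: A_seq=1095 A_ack=312 B_seq=312 B_ack=1095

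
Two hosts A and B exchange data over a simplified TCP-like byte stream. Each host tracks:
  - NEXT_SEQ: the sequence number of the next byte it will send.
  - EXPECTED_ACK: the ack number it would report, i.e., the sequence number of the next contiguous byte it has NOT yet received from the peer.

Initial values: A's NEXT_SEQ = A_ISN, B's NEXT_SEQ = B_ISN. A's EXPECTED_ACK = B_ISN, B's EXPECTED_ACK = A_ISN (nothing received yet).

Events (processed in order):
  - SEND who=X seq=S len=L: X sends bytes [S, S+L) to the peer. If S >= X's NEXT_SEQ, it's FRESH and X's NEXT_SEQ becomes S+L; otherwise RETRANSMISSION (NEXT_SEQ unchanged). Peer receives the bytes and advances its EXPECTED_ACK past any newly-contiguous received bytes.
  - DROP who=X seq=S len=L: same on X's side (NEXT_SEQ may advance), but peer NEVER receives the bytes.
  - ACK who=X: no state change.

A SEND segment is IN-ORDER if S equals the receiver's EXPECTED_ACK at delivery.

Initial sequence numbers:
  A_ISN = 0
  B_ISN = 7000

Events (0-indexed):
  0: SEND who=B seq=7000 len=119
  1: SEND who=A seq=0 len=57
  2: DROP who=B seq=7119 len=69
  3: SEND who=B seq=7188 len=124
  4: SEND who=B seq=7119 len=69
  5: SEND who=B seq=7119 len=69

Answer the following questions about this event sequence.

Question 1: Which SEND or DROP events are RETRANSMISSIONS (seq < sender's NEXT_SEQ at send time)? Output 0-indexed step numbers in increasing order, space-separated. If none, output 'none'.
Step 0: SEND seq=7000 -> fresh
Step 1: SEND seq=0 -> fresh
Step 2: DROP seq=7119 -> fresh
Step 3: SEND seq=7188 -> fresh
Step 4: SEND seq=7119 -> retransmit
Step 5: SEND seq=7119 -> retransmit

Answer: 4 5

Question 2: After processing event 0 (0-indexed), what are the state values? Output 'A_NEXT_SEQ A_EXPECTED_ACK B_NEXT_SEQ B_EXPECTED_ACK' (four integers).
After event 0: A_seq=0 A_ack=7119 B_seq=7119 B_ack=0

0 7119 7119 0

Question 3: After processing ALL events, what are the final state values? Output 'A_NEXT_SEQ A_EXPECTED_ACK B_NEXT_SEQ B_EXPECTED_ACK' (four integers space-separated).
After event 0: A_seq=0 A_ack=7119 B_seq=7119 B_ack=0
After event 1: A_seq=57 A_ack=7119 B_seq=7119 B_ack=57
After event 2: A_seq=57 A_ack=7119 B_seq=7188 B_ack=57
After event 3: A_seq=57 A_ack=7119 B_seq=7312 B_ack=57
After event 4: A_seq=57 A_ack=7312 B_seq=7312 B_ack=57
After event 5: A_seq=57 A_ack=7312 B_seq=7312 B_ack=57

Answer: 57 7312 7312 57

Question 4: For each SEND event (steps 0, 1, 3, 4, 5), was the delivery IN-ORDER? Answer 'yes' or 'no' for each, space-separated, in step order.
Answer: yes yes no yes no

Derivation:
Step 0: SEND seq=7000 -> in-order
Step 1: SEND seq=0 -> in-order
Step 3: SEND seq=7188 -> out-of-order
Step 4: SEND seq=7119 -> in-order
Step 5: SEND seq=7119 -> out-of-order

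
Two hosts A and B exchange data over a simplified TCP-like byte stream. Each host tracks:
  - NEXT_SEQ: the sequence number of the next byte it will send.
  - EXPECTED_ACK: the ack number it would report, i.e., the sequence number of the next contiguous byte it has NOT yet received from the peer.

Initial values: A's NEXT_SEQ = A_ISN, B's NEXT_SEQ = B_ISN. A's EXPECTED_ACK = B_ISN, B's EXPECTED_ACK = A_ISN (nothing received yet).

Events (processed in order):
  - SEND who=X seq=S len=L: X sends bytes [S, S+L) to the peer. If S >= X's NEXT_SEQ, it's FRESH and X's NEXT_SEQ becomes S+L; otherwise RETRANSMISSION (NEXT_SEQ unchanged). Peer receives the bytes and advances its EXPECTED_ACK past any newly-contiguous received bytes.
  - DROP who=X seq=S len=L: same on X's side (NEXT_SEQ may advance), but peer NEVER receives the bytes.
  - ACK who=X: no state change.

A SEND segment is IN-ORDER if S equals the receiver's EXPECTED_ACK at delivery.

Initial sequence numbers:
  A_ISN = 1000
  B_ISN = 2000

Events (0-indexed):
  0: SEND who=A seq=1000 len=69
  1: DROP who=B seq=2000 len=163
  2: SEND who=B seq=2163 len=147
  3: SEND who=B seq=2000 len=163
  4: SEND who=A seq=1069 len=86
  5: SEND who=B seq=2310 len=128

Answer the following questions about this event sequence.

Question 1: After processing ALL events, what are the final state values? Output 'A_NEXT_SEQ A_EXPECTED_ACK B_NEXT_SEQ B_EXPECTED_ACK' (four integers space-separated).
Answer: 1155 2438 2438 1155

Derivation:
After event 0: A_seq=1069 A_ack=2000 B_seq=2000 B_ack=1069
After event 1: A_seq=1069 A_ack=2000 B_seq=2163 B_ack=1069
After event 2: A_seq=1069 A_ack=2000 B_seq=2310 B_ack=1069
After event 3: A_seq=1069 A_ack=2310 B_seq=2310 B_ack=1069
After event 4: A_seq=1155 A_ack=2310 B_seq=2310 B_ack=1155
After event 5: A_seq=1155 A_ack=2438 B_seq=2438 B_ack=1155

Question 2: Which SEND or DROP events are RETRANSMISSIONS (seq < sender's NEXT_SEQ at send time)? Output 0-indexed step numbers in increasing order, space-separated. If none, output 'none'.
Answer: 3

Derivation:
Step 0: SEND seq=1000 -> fresh
Step 1: DROP seq=2000 -> fresh
Step 2: SEND seq=2163 -> fresh
Step 3: SEND seq=2000 -> retransmit
Step 4: SEND seq=1069 -> fresh
Step 5: SEND seq=2310 -> fresh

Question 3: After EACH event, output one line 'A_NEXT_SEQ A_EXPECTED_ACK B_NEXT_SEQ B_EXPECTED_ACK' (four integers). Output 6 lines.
1069 2000 2000 1069
1069 2000 2163 1069
1069 2000 2310 1069
1069 2310 2310 1069
1155 2310 2310 1155
1155 2438 2438 1155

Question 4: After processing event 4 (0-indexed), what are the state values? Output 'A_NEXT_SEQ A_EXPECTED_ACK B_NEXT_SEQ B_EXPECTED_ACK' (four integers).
After event 0: A_seq=1069 A_ack=2000 B_seq=2000 B_ack=1069
After event 1: A_seq=1069 A_ack=2000 B_seq=2163 B_ack=1069
After event 2: A_seq=1069 A_ack=2000 B_seq=2310 B_ack=1069
After event 3: A_seq=1069 A_ack=2310 B_seq=2310 B_ack=1069
After event 4: A_seq=1155 A_ack=2310 B_seq=2310 B_ack=1155

1155 2310 2310 1155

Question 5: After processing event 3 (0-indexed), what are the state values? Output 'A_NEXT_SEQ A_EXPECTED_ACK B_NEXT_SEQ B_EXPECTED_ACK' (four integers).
After event 0: A_seq=1069 A_ack=2000 B_seq=2000 B_ack=1069
After event 1: A_seq=1069 A_ack=2000 B_seq=2163 B_ack=1069
After event 2: A_seq=1069 A_ack=2000 B_seq=2310 B_ack=1069
After event 3: A_seq=1069 A_ack=2310 B_seq=2310 B_ack=1069

1069 2310 2310 1069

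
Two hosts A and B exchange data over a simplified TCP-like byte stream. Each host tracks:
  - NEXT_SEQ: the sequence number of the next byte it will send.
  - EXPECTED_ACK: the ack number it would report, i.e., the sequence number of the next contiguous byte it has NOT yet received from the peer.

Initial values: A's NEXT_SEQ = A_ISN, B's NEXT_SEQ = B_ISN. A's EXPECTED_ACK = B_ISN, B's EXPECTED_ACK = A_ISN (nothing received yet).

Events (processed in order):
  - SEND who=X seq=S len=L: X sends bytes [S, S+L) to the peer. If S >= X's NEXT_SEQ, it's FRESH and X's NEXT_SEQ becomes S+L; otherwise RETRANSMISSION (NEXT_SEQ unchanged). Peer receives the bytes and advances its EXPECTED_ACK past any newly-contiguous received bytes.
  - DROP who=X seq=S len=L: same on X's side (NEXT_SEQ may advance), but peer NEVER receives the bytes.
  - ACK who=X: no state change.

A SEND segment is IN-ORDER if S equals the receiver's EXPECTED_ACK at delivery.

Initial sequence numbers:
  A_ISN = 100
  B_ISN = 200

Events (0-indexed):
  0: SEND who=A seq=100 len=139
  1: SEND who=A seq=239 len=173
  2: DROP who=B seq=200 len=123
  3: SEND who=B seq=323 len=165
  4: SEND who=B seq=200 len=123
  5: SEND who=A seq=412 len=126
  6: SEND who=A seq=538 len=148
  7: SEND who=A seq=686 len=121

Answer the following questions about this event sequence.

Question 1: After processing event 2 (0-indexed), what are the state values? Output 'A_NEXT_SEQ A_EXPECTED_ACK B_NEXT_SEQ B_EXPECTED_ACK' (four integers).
After event 0: A_seq=239 A_ack=200 B_seq=200 B_ack=239
After event 1: A_seq=412 A_ack=200 B_seq=200 B_ack=412
After event 2: A_seq=412 A_ack=200 B_seq=323 B_ack=412

412 200 323 412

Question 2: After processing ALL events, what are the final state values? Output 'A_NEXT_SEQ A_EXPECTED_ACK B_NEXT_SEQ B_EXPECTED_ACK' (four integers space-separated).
After event 0: A_seq=239 A_ack=200 B_seq=200 B_ack=239
After event 1: A_seq=412 A_ack=200 B_seq=200 B_ack=412
After event 2: A_seq=412 A_ack=200 B_seq=323 B_ack=412
After event 3: A_seq=412 A_ack=200 B_seq=488 B_ack=412
After event 4: A_seq=412 A_ack=488 B_seq=488 B_ack=412
After event 5: A_seq=538 A_ack=488 B_seq=488 B_ack=538
After event 6: A_seq=686 A_ack=488 B_seq=488 B_ack=686
After event 7: A_seq=807 A_ack=488 B_seq=488 B_ack=807

Answer: 807 488 488 807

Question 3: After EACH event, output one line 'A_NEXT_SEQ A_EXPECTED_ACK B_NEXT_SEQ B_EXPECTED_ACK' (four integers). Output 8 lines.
239 200 200 239
412 200 200 412
412 200 323 412
412 200 488 412
412 488 488 412
538 488 488 538
686 488 488 686
807 488 488 807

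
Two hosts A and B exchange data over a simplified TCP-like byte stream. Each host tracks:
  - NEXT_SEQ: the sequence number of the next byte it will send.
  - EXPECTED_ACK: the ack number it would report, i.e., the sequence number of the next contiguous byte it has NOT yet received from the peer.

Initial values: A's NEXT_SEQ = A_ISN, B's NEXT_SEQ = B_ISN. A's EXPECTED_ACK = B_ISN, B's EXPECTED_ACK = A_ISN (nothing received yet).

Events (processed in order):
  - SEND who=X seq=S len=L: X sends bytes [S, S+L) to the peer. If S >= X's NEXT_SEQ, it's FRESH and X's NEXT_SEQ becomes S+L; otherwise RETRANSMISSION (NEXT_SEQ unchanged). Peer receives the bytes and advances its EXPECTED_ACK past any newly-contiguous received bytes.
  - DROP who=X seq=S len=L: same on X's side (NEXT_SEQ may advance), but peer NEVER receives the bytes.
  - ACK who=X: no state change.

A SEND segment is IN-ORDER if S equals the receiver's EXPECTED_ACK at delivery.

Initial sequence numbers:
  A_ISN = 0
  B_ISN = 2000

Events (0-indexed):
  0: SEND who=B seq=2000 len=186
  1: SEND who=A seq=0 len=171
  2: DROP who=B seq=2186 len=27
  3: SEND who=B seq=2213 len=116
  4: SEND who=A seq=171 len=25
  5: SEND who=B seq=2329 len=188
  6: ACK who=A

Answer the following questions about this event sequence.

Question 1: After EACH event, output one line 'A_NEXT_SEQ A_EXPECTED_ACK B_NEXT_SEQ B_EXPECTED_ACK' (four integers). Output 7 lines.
0 2186 2186 0
171 2186 2186 171
171 2186 2213 171
171 2186 2329 171
196 2186 2329 196
196 2186 2517 196
196 2186 2517 196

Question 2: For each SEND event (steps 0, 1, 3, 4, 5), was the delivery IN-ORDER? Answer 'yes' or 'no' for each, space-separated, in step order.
Answer: yes yes no yes no

Derivation:
Step 0: SEND seq=2000 -> in-order
Step 1: SEND seq=0 -> in-order
Step 3: SEND seq=2213 -> out-of-order
Step 4: SEND seq=171 -> in-order
Step 5: SEND seq=2329 -> out-of-order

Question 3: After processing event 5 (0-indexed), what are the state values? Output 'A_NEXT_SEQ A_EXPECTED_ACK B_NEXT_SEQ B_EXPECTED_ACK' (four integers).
After event 0: A_seq=0 A_ack=2186 B_seq=2186 B_ack=0
After event 1: A_seq=171 A_ack=2186 B_seq=2186 B_ack=171
After event 2: A_seq=171 A_ack=2186 B_seq=2213 B_ack=171
After event 3: A_seq=171 A_ack=2186 B_seq=2329 B_ack=171
After event 4: A_seq=196 A_ack=2186 B_seq=2329 B_ack=196
After event 5: A_seq=196 A_ack=2186 B_seq=2517 B_ack=196

196 2186 2517 196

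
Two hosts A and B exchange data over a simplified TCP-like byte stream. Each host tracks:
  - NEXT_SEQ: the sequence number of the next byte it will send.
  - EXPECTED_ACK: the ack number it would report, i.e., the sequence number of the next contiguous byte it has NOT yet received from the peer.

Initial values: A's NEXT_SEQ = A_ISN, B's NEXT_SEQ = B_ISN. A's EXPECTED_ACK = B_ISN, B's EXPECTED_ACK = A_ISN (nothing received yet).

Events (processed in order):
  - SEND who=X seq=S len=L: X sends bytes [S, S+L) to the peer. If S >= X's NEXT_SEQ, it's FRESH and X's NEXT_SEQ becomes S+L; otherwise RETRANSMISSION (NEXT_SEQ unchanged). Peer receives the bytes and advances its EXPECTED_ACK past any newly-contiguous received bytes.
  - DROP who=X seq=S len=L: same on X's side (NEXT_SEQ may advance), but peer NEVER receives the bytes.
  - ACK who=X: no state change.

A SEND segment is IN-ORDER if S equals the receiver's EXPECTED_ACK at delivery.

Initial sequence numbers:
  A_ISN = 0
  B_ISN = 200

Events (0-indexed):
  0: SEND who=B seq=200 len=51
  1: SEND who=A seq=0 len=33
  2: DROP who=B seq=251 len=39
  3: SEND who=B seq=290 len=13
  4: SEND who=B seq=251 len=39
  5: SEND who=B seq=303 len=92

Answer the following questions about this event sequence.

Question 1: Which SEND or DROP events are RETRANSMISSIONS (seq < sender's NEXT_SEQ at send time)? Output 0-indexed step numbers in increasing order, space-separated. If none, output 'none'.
Step 0: SEND seq=200 -> fresh
Step 1: SEND seq=0 -> fresh
Step 2: DROP seq=251 -> fresh
Step 3: SEND seq=290 -> fresh
Step 4: SEND seq=251 -> retransmit
Step 5: SEND seq=303 -> fresh

Answer: 4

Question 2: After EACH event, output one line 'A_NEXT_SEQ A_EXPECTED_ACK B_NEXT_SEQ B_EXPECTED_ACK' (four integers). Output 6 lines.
0 251 251 0
33 251 251 33
33 251 290 33
33 251 303 33
33 303 303 33
33 395 395 33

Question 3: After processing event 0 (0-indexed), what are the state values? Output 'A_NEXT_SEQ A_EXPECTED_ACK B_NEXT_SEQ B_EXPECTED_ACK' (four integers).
After event 0: A_seq=0 A_ack=251 B_seq=251 B_ack=0

0 251 251 0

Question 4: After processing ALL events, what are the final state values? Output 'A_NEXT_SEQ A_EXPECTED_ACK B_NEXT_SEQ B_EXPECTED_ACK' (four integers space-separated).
After event 0: A_seq=0 A_ack=251 B_seq=251 B_ack=0
After event 1: A_seq=33 A_ack=251 B_seq=251 B_ack=33
After event 2: A_seq=33 A_ack=251 B_seq=290 B_ack=33
After event 3: A_seq=33 A_ack=251 B_seq=303 B_ack=33
After event 4: A_seq=33 A_ack=303 B_seq=303 B_ack=33
After event 5: A_seq=33 A_ack=395 B_seq=395 B_ack=33

Answer: 33 395 395 33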